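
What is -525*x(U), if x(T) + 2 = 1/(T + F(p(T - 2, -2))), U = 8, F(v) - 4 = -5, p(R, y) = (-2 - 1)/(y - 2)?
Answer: 975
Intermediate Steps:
p(R, y) = -3/(-2 + y)
F(v) = -1 (F(v) = 4 - 5 = -1)
x(T) = -2 + 1/(-1 + T) (x(T) = -2 + 1/(T - 1) = -2 + 1/(-1 + T))
-525*x(U) = -525*(3 - 2*8)/(-1 + 8) = -525*(3 - 16)/7 = -75*(-13) = -525*(-13/7) = 975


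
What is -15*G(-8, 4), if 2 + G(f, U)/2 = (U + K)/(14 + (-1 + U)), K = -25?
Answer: 1650/17 ≈ 97.059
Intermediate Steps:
G(f, U) = -4 + 2*(-25 + U)/(13 + U) (G(f, U) = -4 + 2*((U - 25)/(14 + (-1 + U))) = -4 + 2*((-25 + U)/(13 + U)) = -4 + 2*(-25 + U)/(13 + U))
-15*G(-8, 4) = -30*(-51 - 1*4)/(13 + 4) = -30*(-51 - 4)/17 = -30*(-55)/17 = -15*(-110/17) = 1650/17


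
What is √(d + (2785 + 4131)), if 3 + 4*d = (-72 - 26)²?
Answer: √37265/2 ≈ 96.521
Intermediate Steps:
d = 9601/4 (d = -¾ + (-72 - 26)²/4 = -¾ + (¼)*(-98)² = -¾ + (¼)*9604 = -¾ + 2401 = 9601/4 ≈ 2400.3)
√(d + (2785 + 4131)) = √(9601/4 + (2785 + 4131)) = √(9601/4 + 6916) = √(37265/4) = √37265/2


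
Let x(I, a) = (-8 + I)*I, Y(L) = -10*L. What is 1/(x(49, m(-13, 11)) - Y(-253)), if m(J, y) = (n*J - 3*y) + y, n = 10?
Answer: -1/521 ≈ -0.0019194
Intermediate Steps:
m(J, y) = -2*y + 10*J (m(J, y) = (10*J - 3*y) + y = (-3*y + 10*J) + y = -2*y + 10*J)
x(I, a) = I*(-8 + I)
1/(x(49, m(-13, 11)) - Y(-253)) = 1/(49*(-8 + 49) - (-10)*(-253)) = 1/(49*41 - 1*2530) = 1/(2009 - 2530) = 1/(-521) = -1/521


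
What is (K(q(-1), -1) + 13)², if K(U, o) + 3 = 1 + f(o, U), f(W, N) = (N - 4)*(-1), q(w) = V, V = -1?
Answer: 256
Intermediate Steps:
q(w) = -1
f(W, N) = 4 - N (f(W, N) = (-4 + N)*(-1) = 4 - N)
K(U, o) = 2 - U (K(U, o) = -3 + (1 + (4 - U)) = -3 + (5 - U) = 2 - U)
(K(q(-1), -1) + 13)² = ((2 - 1*(-1)) + 13)² = ((2 + 1) + 13)² = (3 + 13)² = 16² = 256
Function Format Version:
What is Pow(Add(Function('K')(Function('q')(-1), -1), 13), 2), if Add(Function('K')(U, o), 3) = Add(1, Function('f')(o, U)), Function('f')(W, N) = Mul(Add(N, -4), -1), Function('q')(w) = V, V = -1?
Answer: 256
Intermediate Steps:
Function('q')(w) = -1
Function('f')(W, N) = Add(4, Mul(-1, N)) (Function('f')(W, N) = Mul(Add(-4, N), -1) = Add(4, Mul(-1, N)))
Function('K')(U, o) = Add(2, Mul(-1, U)) (Function('K')(U, o) = Add(-3, Add(1, Add(4, Mul(-1, U)))) = Add(-3, Add(5, Mul(-1, U))) = Add(2, Mul(-1, U)))
Pow(Add(Function('K')(Function('q')(-1), -1), 13), 2) = Pow(Add(Add(2, Mul(-1, -1)), 13), 2) = Pow(Add(Add(2, 1), 13), 2) = Pow(Add(3, 13), 2) = Pow(16, 2) = 256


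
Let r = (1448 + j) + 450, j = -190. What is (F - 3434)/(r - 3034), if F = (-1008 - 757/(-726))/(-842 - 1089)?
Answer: 283142009/109348668 ≈ 2.5894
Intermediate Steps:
F = 731051/1401906 (F = (-1008 - 757*(-1/726))/(-1931) = (-1008 + 757/726)*(-1/1931) = -731051/726*(-1/1931) = 731051/1401906 ≈ 0.52147)
r = 1708 (r = (1448 - 190) + 450 = 1258 + 450 = 1708)
(F - 3434)/(r - 3034) = (731051/1401906 - 3434)/(1708 - 3034) = -4813414153/1401906/(-1326) = -4813414153/1401906*(-1/1326) = 283142009/109348668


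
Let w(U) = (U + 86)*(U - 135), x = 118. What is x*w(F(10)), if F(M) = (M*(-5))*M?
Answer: 31021020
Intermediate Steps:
F(M) = -5*M**2 (F(M) = (-5*M)*M = -5*M**2)
w(U) = (-135 + U)*(86 + U) (w(U) = (86 + U)*(-135 + U) = (-135 + U)*(86 + U))
x*w(F(10)) = 118*(-11610 + (-5*10**2)**2 - (-245)*10**2) = 118*(-11610 + (-5*100)**2 - (-245)*100) = 118*(-11610 + (-500)**2 - 49*(-500)) = 118*(-11610 + 250000 + 24500) = 118*262890 = 31021020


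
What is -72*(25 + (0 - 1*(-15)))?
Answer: -2880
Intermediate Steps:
-72*(25 + (0 - 1*(-15))) = -72*(25 + (0 + 15)) = -72*(25 + 15) = -72*40 = -2880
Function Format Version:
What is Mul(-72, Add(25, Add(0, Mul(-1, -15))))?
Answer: -2880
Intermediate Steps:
Mul(-72, Add(25, Add(0, Mul(-1, -15)))) = Mul(-72, Add(25, Add(0, 15))) = Mul(-72, Add(25, 15)) = Mul(-72, 40) = -2880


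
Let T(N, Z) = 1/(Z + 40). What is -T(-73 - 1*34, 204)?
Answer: -1/244 ≈ -0.0040984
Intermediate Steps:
T(N, Z) = 1/(40 + Z)
-T(-73 - 1*34, 204) = -1/(40 + 204) = -1/244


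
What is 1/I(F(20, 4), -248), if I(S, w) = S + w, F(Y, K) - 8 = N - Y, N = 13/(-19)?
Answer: -19/4953 ≈ -0.0038361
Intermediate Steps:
N = -13/19 (N = 13*(-1/19) = -13/19 ≈ -0.68421)
F(Y, K) = 139/19 - Y (F(Y, K) = 8 + (-13/19 - Y) = 139/19 - Y)
1/I(F(20, 4), -248) = 1/((139/19 - 1*20) - 248) = 1/((139/19 - 20) - 248) = 1/(-241/19 - 248) = 1/(-4953/19) = -19/4953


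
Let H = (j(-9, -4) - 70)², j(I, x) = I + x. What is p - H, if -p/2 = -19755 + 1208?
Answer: 30205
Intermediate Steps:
p = 37094 (p = -2*(-19755 + 1208) = -2*(-18547) = 37094)
H = 6889 (H = ((-9 - 4) - 70)² = (-13 - 70)² = (-83)² = 6889)
p - H = 37094 - 1*6889 = 37094 - 6889 = 30205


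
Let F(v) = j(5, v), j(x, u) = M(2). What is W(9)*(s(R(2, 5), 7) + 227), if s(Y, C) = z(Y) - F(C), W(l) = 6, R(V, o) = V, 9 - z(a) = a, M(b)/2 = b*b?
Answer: 1356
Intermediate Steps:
M(b) = 2*b² (M(b) = 2*(b*b) = 2*b²)
z(a) = 9 - a
j(x, u) = 8 (j(x, u) = 2*2² = 2*4 = 8)
F(v) = 8
s(Y, C) = 1 - Y (s(Y, C) = (9 - Y) - 1*8 = (9 - Y) - 8 = 1 - Y)
W(9)*(s(R(2, 5), 7) + 227) = 6*((1 - 1*2) + 227) = 6*((1 - 2) + 227) = 6*(-1 + 227) = 6*226 = 1356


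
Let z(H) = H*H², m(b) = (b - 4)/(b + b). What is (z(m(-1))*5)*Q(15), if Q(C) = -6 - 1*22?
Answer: -4375/2 ≈ -2187.5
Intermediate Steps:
m(b) = (-4 + b)/(2*b) (m(b) = (-4 + b)/((2*b)) = (-4 + b)*(1/(2*b)) = (-4 + b)/(2*b))
Q(C) = -28 (Q(C) = -6 - 22 = -28)
z(H) = H³
(z(m(-1))*5)*Q(15) = (((½)*(-4 - 1)/(-1))³*5)*(-28) = (((½)*(-1)*(-5))³*5)*(-28) = ((5/2)³*5)*(-28) = ((125/8)*5)*(-28) = (625/8)*(-28) = -4375/2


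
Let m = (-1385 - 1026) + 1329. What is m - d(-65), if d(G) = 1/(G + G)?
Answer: -140659/130 ≈ -1082.0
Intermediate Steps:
m = -1082 (m = -2411 + 1329 = -1082)
d(G) = 1/(2*G)
m - d(-65) = -1082 - 1/(2*(-65)) = -1082 - (-1)/(2*65) = -1082 - 1*(-1/130) = -1082 + 1/130 = -140659/130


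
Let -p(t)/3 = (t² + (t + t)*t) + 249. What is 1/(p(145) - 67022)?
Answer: -1/256994 ≈ -3.8911e-6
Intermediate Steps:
p(t) = -747 - 9*t² (p(t) = -3*((t² + (t + t)*t) + 249) = -3*((t² + (2*t)*t) + 249) = -3*((t² + 2*t²) + 249) = -3*(3*t² + 249) = -3*(249 + 3*t²) = -747 - 9*t²)
1/(p(145) - 67022) = 1/((-747 - 9*145²) - 67022) = 1/((-747 - 9*21025) - 67022) = 1/((-747 - 189225) - 67022) = 1/(-189972 - 67022) = 1/(-256994) = -1/256994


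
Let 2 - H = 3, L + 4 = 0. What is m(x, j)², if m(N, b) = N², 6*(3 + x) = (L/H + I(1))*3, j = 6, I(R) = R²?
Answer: 1/16 ≈ 0.062500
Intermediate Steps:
L = -4 (L = -4 + 0 = -4)
H = -1 (H = 2 - 1*3 = 2 - 3 = -1)
x = -½ (x = -3 + ((-4/(-1) + 1²)*3)/6 = -3 + ((-4*(-1) + 1)*3)/6 = -3 + ((4 + 1)*3)/6 = -3 + (5*3)/6 = -3 + (⅙)*15 = -3 + 5/2 = -½ ≈ -0.50000)
m(x, j)² = ((-½)²)² = (¼)² = 1/16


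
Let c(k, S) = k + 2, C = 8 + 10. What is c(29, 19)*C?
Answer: 558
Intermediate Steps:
C = 18
c(k, S) = 2 + k
c(29, 19)*C = (2 + 29)*18 = 31*18 = 558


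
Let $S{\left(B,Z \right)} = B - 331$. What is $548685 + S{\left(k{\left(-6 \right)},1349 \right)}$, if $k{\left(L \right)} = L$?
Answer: $548348$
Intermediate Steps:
$S{\left(B,Z \right)} = -331 + B$
$548685 + S{\left(k{\left(-6 \right)},1349 \right)} = 548685 - 337 = 548348$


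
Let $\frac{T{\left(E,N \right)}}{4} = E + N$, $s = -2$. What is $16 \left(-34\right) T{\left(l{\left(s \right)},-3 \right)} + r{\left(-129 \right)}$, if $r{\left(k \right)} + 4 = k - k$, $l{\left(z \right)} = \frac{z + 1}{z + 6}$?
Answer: $7068$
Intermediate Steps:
$l{\left(z \right)} = \frac{1 + z}{6 + z}$
$T{\left(E,N \right)} = 4 E + 4 N$ ($T{\left(E,N \right)} = 4 \left(E + N\right) = 4 E + 4 N$)
$r{\left(k \right)} = -4$ ($r{\left(k \right)} = -4 + \left(k - k\right) = -4 + 0 = -4$)
$16 \left(-34\right) T{\left(l{\left(s \right)},-3 \right)} + r{\left(-129 \right)} = 16 \left(-34\right) \left(4 \frac{1 - 2}{6 - 2} + 4 \left(-3\right)\right) - 4 = - 544 \left(4 \cdot \frac{1}{4} \left(-1\right) - 12\right) - 4 = - 544 \left(4 \left(- \frac{1}{4}\right) - 12\right) - 4 = - 544 \left(-1 - 12\right) - 4 = \left(-544\right) \left(-13\right) - 4 = 7072 - 4 = 7068$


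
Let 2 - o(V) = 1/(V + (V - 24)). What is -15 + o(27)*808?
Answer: 23611/15 ≈ 1574.1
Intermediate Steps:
o(V) = 2 - 1/(-24 + 2*V) (o(V) = 2 - 1/(V + (V - 24)) = 2 - 1/(V + (-24 + V)) = 2 - 1/(-24 + 2*V))
-15 + o(27)*808 = -15 + ((-49 + 4*27)/(2*(-12 + 27)))*808 = -15 + ((1/2)*(-49 + 108)/15)*808 = -15 + ((1/2)*(1/15)*59)*808 = -15 + (59/30)*808 = -15 + 23836/15 = 23611/15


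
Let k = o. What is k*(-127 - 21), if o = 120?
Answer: -17760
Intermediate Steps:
k = 120
k*(-127 - 21) = 120*(-127 - 21) = 120*(-148) = -17760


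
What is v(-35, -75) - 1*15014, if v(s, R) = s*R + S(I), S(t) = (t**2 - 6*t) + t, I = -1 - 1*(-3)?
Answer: -12395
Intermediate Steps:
I = 2 (I = -1 + 3 = 2)
S(t) = t**2 - 5*t
v(s, R) = -6 + R*s (v(s, R) = s*R + 2*(-5 + 2) = R*s + 2*(-3) = R*s - 6 = -6 + R*s)
v(-35, -75) - 1*15014 = (-6 - 75*(-35)) - 1*15014 = (-6 + 2625) - 15014 = 2619 - 15014 = -12395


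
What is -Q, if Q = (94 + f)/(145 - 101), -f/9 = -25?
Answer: -29/4 ≈ -7.2500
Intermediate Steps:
f = 225 (f = -9*(-25) = 225)
Q = 29/4 (Q = (94 + 225)/(145 - 101) = 319/44 = (1/44)*319 = 29/4 ≈ 7.2500)
-Q = -1*29/4 = -29/4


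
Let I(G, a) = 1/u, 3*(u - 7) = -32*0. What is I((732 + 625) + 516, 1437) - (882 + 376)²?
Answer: -11077947/7 ≈ -1.5826e+6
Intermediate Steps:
u = 7 (u = 7 + (-32*0)/3 = 7 + (⅓)*0 = 7 + 0 = 7)
I(G, a) = ⅐ (I(G, a) = 1/7 = ⅐)
I((732 + 625) + 516, 1437) - (882 + 376)² = ⅐ - (882 + 376)² = ⅐ - 1*1258² = ⅐ - 1*1582564 = ⅐ - 1582564 = -11077947/7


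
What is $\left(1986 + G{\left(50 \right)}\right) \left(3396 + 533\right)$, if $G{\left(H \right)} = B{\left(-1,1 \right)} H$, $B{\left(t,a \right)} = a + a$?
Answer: $8195894$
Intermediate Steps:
$B{\left(t,a \right)} = 2 a$
$G{\left(H \right)} = 2 H$ ($G{\left(H \right)} = 2 \cdot 1 H = 2 H$)
$\left(1986 + G{\left(50 \right)}\right) \left(3396 + 533\right) = \left(1986 + 2 \cdot 50\right) \left(3396 + 533\right) = \left(1986 + 100\right) 3929 = 2086 \cdot 3929 = 8195894$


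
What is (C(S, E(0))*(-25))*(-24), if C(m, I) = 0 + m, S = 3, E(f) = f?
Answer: 1800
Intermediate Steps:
C(m, I) = m
(C(S, E(0))*(-25))*(-24) = (3*(-25))*(-24) = -75*(-24) = 1800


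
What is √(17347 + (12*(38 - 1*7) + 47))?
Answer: 3*√1974 ≈ 133.29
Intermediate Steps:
√(17347 + (12*(38 - 1*7) + 47)) = √(17347 + (12*(38 - 7) + 47)) = √(17347 + (12*31 + 47)) = √(17347 + (372 + 47)) = √(17347 + 419) = √17766 = 3*√1974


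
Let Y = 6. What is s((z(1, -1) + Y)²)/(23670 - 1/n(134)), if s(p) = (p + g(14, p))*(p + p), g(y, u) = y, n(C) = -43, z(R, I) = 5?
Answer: 1404810/1017811 ≈ 1.3802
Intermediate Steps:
s(p) = 2*p*(14 + p) (s(p) = (p + 14)*(p + p) = (14 + p)*(2*p) = 2*p*(14 + p))
s((z(1, -1) + Y)²)/(23670 - 1/n(134)) = (2*(5 + 6)²*(14 + (5 + 6)²))/(23670 - 1/(-43)) = (2*11²*(14 + 11²))/(23670 - 1*(-1/43)) = (2*121*(14 + 121))/(23670 + 1/43) = (2*121*135)/(1017811/43) = 32670*(43/1017811) = 1404810/1017811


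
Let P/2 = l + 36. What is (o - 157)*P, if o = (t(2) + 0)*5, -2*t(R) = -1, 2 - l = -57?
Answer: -29355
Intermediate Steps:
l = 59 (l = 2 - 1*(-57) = 2 + 57 = 59)
t(R) = 1/2 (t(R) = -1/2*(-1) = 1/2)
o = 5/2 (o = (1/2 + 0)*5 = (1/2)*5 = 5/2 ≈ 2.5000)
P = 190 (P = 2*(59 + 36) = 2*95 = 190)
(o - 157)*P = (5/2 - 157)*190 = -309/2*190 = -29355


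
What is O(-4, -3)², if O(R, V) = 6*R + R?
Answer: 784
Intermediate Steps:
O(R, V) = 7*R
O(-4, -3)² = (7*(-4))² = (-28)² = 784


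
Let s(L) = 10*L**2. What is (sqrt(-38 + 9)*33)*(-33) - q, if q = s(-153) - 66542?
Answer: -167548 - 1089*I*sqrt(29) ≈ -1.6755e+5 - 5864.4*I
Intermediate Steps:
q = 167548 (q = 10*(-153)**2 - 66542 = 10*23409 - 66542 = 234090 - 66542 = 167548)
(sqrt(-38 + 9)*33)*(-33) - q = (sqrt(-38 + 9)*33)*(-33) - 1*167548 = (sqrt(-29)*33)*(-33) - 167548 = ((I*sqrt(29))*33)*(-33) - 167548 = (33*I*sqrt(29))*(-33) - 167548 = -1089*I*sqrt(29) - 167548 = -167548 - 1089*I*sqrt(29)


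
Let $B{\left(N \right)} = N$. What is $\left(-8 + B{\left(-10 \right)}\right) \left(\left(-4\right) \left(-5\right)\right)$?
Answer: $-360$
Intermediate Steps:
$\left(-8 + B{\left(-10 \right)}\right) \left(\left(-4\right) \left(-5\right)\right) = \left(-8 - 10\right) \left(\left(-4\right) \left(-5\right)\right) = \left(-18\right) 20 = -360$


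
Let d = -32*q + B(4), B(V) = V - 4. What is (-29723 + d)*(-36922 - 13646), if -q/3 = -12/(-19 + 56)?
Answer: 55670462904/37 ≈ 1.5046e+9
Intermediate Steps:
q = 36/37 (q = -(-36)/(-19 + 56) = -(-36)/37 = -3*(-12/37) = 36/37 ≈ 0.97297)
B(V) = -4 + V
d = -1152/37 (d = -32*36/37 + (-4 + 4) = -1152/37 + 0 = -1152/37 ≈ -31.135)
(-29723 + d)*(-36922 - 13646) = (-29723 - 1152/37)*(-36922 - 13646) = -1100903/37*(-50568) = 55670462904/37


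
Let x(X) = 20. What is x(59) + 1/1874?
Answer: 37481/1874 ≈ 20.001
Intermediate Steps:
x(59) + 1/1874 = 20 + 1/1874 = 37481/1874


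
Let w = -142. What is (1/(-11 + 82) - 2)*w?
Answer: 282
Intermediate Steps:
(1/(-11 + 82) - 2)*w = (1/(-11 + 82) - 2)*(-142) = (1/71 - 2)*(-142) = -141/71*(-142) = 282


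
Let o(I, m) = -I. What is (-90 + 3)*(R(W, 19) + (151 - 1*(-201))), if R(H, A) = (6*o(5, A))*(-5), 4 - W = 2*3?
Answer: -43674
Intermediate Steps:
W = -2 (W = 4 - 2*3 = 4 - 1*6 = 4 - 6 = -2)
R(H, A) = 150 (R(H, A) = (6*(-1*5))*(-5) = (6*(-5))*(-5) = -30*(-5) = 150)
(-90 + 3)*(R(W, 19) + (151 - 1*(-201))) = (-90 + 3)*(150 + (151 - 1*(-201))) = -87*(150 + (151 + 201)) = -87*(150 + 352) = -87*502 = -43674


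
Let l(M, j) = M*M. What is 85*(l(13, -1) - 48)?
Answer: 10285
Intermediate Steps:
l(M, j) = M²
85*(l(13, -1) - 48) = 85*(13² - 48) = 85*(169 - 48) = 85*121 = 10285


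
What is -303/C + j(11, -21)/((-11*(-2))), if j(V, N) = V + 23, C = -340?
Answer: 9113/3740 ≈ 2.4366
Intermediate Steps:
j(V, N) = 23 + V
-303/C + j(11, -21)/((-11*(-2))) = -303/(-340) + (23 + 11)/((-11*(-2))) = -303*(-1/340) + 34/22 = 303/340 + 34*(1/22) = 303/340 + 17/11 = 9113/3740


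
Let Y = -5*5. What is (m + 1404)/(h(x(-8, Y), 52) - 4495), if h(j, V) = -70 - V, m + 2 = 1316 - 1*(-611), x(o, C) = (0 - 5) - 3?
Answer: -3329/4617 ≈ -0.72103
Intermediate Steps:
Y = -25
x(o, C) = -8 (x(o, C) = -5 - 3 = -8)
m = 1925 (m = -2 + (1316 - 1*(-611)) = -2 + (1316 + 611) = -2 + 1927 = 1925)
(m + 1404)/(h(x(-8, Y), 52) - 4495) = (1925 + 1404)/((-70 - 1*52) - 4495) = 3329/((-70 - 52) - 4495) = 3329/(-122 - 4495) = 3329/(-4617) = 3329*(-1/4617) = -3329/4617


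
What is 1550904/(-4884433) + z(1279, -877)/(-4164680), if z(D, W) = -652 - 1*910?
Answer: -3225694693187/10171050213220 ≈ -0.31714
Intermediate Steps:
z(D, W) = -1562 (z(D, W) = -652 - 910 = -1562)
1550904/(-4884433) + z(1279, -877)/(-4164680) = 1550904/(-4884433) - 1562/(-4164680) = 1550904*(-1/4884433) - 1562*(-1/4164680) = -1550904/4884433 + 781/2082340 = -3225694693187/10171050213220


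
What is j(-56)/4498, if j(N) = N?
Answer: -28/2249 ≈ -0.012450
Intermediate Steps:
j(-56)/4498 = -56/4498 = -56*1/4498 = -28/2249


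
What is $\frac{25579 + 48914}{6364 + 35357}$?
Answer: $\frac{24831}{13907} \approx 1.7855$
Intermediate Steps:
$\frac{25579 + 48914}{6364 + 35357} = \frac{74493}{41721} = 74493 \cdot \frac{1}{41721} = \frac{24831}{13907}$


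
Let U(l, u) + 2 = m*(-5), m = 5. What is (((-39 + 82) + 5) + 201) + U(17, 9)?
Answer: 222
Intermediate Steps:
U(l, u) = -27 (U(l, u) = -2 + 5*(-5) = -2 - 25 = -27)
(((-39 + 82) + 5) + 201) + U(17, 9) = (((-39 + 82) + 5) + 201) - 27 = ((43 + 5) + 201) - 27 = (48 + 201) - 27 = 249 - 27 = 222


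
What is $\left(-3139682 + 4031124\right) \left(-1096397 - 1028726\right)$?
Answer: $-1894423897366$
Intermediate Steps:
$\left(-3139682 + 4031124\right) \left(-1096397 - 1028726\right) = 891442 \left(-1096397 + \left(-1878272 + 849546\right)\right) = 891442 \left(-1096397 - 1028726\right) = 891442 \left(-2125123\right) = -1894423897366$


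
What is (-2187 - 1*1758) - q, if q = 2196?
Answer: -6141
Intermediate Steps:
(-2187 - 1*1758) - q = (-2187 - 1*1758) - 1*2196 = (-2187 - 1758) - 2196 = -3945 - 2196 = -6141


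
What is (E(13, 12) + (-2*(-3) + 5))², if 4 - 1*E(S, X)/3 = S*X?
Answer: 198025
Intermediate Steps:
E(S, X) = 12 - 3*S*X
(E(13, 12) + (-2*(-3) + 5))² = ((12 - 3*13*12) + (-2*(-3) + 5))² = ((12 - 468) + (6 + 5))² = (-456 + 11)² = (-445)² = 198025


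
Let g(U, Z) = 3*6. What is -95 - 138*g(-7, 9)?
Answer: -2579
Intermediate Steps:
g(U, Z) = 18
-95 - 138*g(-7, 9) = -95 - 138*18 = -95 - 2484 = -2579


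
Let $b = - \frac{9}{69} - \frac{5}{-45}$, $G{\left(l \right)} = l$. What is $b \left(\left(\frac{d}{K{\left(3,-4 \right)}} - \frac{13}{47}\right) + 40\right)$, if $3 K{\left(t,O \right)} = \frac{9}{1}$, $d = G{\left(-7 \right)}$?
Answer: $- \frac{21088}{29187} \approx -0.72251$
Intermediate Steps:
$d = -7$
$K{\left(t,O \right)} = 3$ ($K{\left(t,O \right)} = \frac{9 \cdot 1^{-1}}{3} = \frac{9 \cdot 1}{3} = \frac{1}{3} \cdot 9 = 3$)
$b = - \frac{4}{207}$ ($b = \left(-9\right) \frac{1}{69} - - \frac{1}{9} = - \frac{3}{23} + \frac{1}{9} = - \frac{4}{207} \approx -0.019324$)
$b \left(\left(\frac{d}{K{\left(3,-4 \right)}} - \frac{13}{47}\right) + 40\right) = - \frac{4 \left(\left(- \frac{7}{3} - \frac{13}{47}\right) + 40\right)}{207} = - \frac{4 \left(- \frac{368}{141} + 40\right)}{207} = \left(- \frac{4}{207}\right) \frac{5272}{141} = - \frac{21088}{29187}$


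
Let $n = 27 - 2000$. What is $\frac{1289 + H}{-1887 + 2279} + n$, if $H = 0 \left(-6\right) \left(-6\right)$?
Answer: $- \frac{772127}{392} \approx -1969.7$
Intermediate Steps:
$H = 0$ ($H = 0 \left(-6\right) = 0$)
$n = -1973$
$\frac{1289 + H}{-1887 + 2279} + n = \frac{1289 + 0}{-1887 + 2279} - 1973 = \frac{1289}{392} - 1973 = - \frac{772127}{392}$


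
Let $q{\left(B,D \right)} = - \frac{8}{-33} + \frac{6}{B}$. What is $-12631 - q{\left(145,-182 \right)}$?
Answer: $- \frac{60440693}{4785} \approx -12631.0$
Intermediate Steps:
$q{\left(B,D \right)} = \frac{8}{33} + \frac{6}{B}$ ($q{\left(B,D \right)} = \left(-8\right) \left(- \frac{1}{33}\right) + \frac{6}{B} = \frac{8}{33} + \frac{6}{B}$)
$-12631 - q{\left(145,-182 \right)} = -12631 - \left(\frac{8}{33} + \frac{6}{145}\right) = -12631 - \frac{1358}{4785} = - \frac{60440693}{4785}$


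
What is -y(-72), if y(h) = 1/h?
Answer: 1/72 ≈ 0.013889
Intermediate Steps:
-y(-72) = -1/(-72) = -1*(-1/72) = 1/72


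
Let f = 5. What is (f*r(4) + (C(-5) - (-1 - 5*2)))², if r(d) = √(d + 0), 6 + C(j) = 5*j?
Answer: 100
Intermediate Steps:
C(j) = -6 + 5*j
r(d) = √d
(f*r(4) + (C(-5) - (-1 - 5*2)))² = (5*√4 + ((-6 + 5*(-5)) - (-1 - 5*2)))² = (5*2 + ((-6 - 25) - (-1 - 10)))² = (10 + (-31 - 1*(-11)))² = (10 + (-31 + 11))² = (10 - 20)² = (-10)² = 100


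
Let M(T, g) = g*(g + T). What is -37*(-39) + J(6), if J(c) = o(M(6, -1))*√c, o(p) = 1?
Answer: 1443 + √6 ≈ 1445.4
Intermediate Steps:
M(T, g) = g*(T + g)
J(c) = √c (J(c) = 1*√c = √c)
-37*(-39) + J(6) = -37*(-39) + √6 = 1443 + √6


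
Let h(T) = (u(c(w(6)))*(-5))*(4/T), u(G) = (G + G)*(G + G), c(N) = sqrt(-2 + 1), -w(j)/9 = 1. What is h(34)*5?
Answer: 200/17 ≈ 11.765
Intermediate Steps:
w(j) = -9 (w(j) = -9*1 = -9)
c(N) = I (c(N) = sqrt(-1) = I)
u(G) = 4*G**2 (u(G) = (2*G)*(2*G) = 4*G**2)
h(T) = 80/T (h(T) = ((4*I**2)*(-5))*(4/T) = ((4*(-1))*(-5))*(4/T) = (-4*(-5))*(4/T) = 20*(4/T) = 80/T)
h(34)*5 = (80/34)*5 = (80*(1/34))*5 = (40/17)*5 = 200/17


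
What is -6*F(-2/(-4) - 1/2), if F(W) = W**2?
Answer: 0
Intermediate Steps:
-6*F(-2/(-4) - 1/2) = -6*(-2/(-4) - 1/2)**2 = -6*(-2*(-1/4) - 1*1/2)**2 = -6*(1/2 - 1/2)**2 = -6*0**2 = -6*0 = 0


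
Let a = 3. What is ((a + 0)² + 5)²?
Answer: 196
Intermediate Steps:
((a + 0)² + 5)² = ((3 + 0)² + 5)² = (3² + 5)² = (9 + 5)² = 14² = 196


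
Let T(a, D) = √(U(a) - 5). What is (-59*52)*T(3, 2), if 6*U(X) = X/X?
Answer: -1534*I*√174/3 ≈ -6745.0*I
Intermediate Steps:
U(X) = ⅙ (U(X) = (X/X)/6 = (⅙)*1 = ⅙)
T(a, D) = I*√174/6 (T(a, D) = √(⅙ - 5) = √(-29/6) = I*√174/6)
(-59*52)*T(3, 2) = (-59*52)*(I*√174/6) = -1534*I*√174/3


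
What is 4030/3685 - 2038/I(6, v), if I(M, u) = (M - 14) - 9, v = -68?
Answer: 1515708/12529 ≈ 120.98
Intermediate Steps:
I(M, u) = -23 + M (I(M, u) = (-14 + M) - 9 = -23 + M)
4030/3685 - 2038/I(6, v) = 4030/3685 - 2038/(-23 + 6) = 4030*(1/3685) - 2038/(-17) = 806/737 - 2038*(-1/17) = 806/737 + 2038/17 = 1515708/12529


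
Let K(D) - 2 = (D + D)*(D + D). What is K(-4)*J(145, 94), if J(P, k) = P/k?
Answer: 4785/47 ≈ 101.81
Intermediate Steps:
K(D) = 2 + 4*D² (K(D) = 2 + (D + D)*(D + D) = 2 + (2*D)*(2*D) = 2 + 4*D²)
K(-4)*J(145, 94) = (2 + 4*(-4)²)*(145/94) = (2 + 4*16)*(145*(1/94)) = (2 + 64)*(145/94) = 66*(145/94) = 4785/47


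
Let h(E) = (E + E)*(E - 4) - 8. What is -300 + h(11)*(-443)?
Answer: -64978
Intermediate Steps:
h(E) = -8 + 2*E*(-4 + E) (h(E) = (2*E)*(-4 + E) - 8 = 2*E*(-4 + E) - 8 = -8 + 2*E*(-4 + E))
-300 + h(11)*(-443) = -300 + (-8 - 8*11 + 2*11²)*(-443) = -300 + (-8 - 88 + 2*121)*(-443) = -300 + (-8 - 88 + 242)*(-443) = -300 + 146*(-443) = -300 - 64678 = -64978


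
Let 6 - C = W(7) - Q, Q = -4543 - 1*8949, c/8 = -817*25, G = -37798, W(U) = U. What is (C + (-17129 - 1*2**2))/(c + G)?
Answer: 15313/100599 ≈ 0.15222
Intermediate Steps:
c = -163400 (c = 8*(-817*25) = 8*(-20425) = -163400)
Q = -13492 (Q = -4543 - 8949 = -13492)
C = -13493 (C = 6 - (7 - 1*(-13492)) = 6 - (7 + 13492) = 6 - 1*13499 = 6 - 13499 = -13493)
(C + (-17129 - 1*2**2))/(c + G) = (-13493 + (-17129 - 1*2**2))/(-163400 - 37798) = (-13493 + (-17129 - 1*4))/(-201198) = (-13493 + (-17129 - 4))*(-1/201198) = (-13493 - 17133)*(-1/201198) = -30626*(-1/201198) = 15313/100599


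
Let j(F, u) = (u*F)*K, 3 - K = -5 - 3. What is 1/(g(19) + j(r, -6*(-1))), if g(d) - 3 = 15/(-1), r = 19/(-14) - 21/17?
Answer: -119/21789 ≈ -0.0054615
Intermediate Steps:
r = -617/238 (r = 19*(-1/14) - 21*1/17 = -19/14 - 21/17 = -617/238 ≈ -2.5924)
K = 11 (K = 3 - (-5 - 3) = 3 - 1*(-8) = 3 + 8 = 11)
g(d) = -12 (g(d) = 3 + 15/(-1) = 3 + 15*(-1) = 3 - 15 = -12)
j(F, u) = 11*F*u (j(F, u) = (u*F)*11 = (F*u)*11 = 11*F*u)
1/(g(19) + j(r, -6*(-1))) = 1/(-12 + 11*(-617/238)*(-6*(-1))) = 1/(-12 + 11*(-617/238)*6) = 1/(-12 - 20361/119) = 1/(-21789/119) = -119/21789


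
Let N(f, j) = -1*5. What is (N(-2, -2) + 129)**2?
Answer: 15376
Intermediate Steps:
N(f, j) = -5
(N(-2, -2) + 129)**2 = (-5 + 129)**2 = 124**2 = 15376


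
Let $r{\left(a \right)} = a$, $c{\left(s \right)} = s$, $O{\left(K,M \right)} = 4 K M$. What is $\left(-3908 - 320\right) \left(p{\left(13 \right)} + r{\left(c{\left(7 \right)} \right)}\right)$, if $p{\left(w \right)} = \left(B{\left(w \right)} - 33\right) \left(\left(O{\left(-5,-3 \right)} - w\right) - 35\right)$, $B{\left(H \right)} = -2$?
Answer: $1746164$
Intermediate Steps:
$O{\left(K,M \right)} = 4 K M$
$p{\left(w \right)} = -875 + 35 w$ ($p{\left(w \right)} = \left(-2 - 33\right) \left(\left(4 \left(-5\right) \left(-3\right) - w\right) - 35\right) = - 35 \left(\left(60 - w\right) - 35\right) = - 35 \left(25 - w\right) = -875 + 35 w$)
$\left(-3908 - 320\right) \left(p{\left(13 \right)} + r{\left(c{\left(7 \right)} \right)}\right) = \left(-3908 - 320\right) \left(\left(-875 + 35 \cdot 13\right) + 7\right) = - 4228 \left(\left(-875 + 455\right) + 7\right) = - 4228 \left(-420 + 7\right) = \left(-4228\right) \left(-413\right) = 1746164$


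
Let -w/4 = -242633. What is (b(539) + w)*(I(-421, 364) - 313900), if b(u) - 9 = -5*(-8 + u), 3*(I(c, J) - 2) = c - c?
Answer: -303817479628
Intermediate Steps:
I(c, J) = 2 (I(c, J) = 2 + (c - c)/3 = 2 + (⅓)*0 = 2 + 0 = 2)
w = 970532 (w = -4*(-242633) = 970532)
b(u) = 49 - 5*u (b(u) = 9 - 5*(-8 + u) = 9 + (40 - 5*u) = 49 - 5*u)
(b(539) + w)*(I(-421, 364) - 313900) = ((49 - 5*539) + 970532)*(2 - 313900) = ((49 - 2695) + 970532)*(-313898) = (-2646 + 970532)*(-313898) = 967886*(-313898) = -303817479628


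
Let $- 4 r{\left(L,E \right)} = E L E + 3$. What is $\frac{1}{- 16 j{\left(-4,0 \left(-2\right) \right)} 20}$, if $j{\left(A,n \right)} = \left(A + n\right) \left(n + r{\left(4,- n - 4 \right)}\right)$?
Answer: $- \frac{1}{21440} \approx -4.6642 \cdot 10^{-5}$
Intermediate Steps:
$r{\left(L,E \right)} = - \frac{3}{4} - \frac{L E^{2}}{4}$ ($r{\left(L,E \right)} = - \frac{E L E + 3}{4} = - \frac{L E^{2} + 3}{4} = - \frac{3 + L E^{2}}{4} = - \frac{3}{4} - \frac{L E^{2}}{4}$)
$j{\left(A,n \right)} = \left(A + n\right) \left(- \frac{3}{4} + n - \left(-4 - n\right)^{2}\right)$ ($j{\left(A,n \right)} = \left(A + n\right) \left(n - \left(\frac{3}{4} + 1 \left(- n - 4\right)^{2}\right)\right) = \left(A + n\right) \left(n - \left(\frac{3}{4} + 1 \left(-4 - n\right)^{2}\right)\right) = \left(A + n\right) \left(n - \left(\frac{3}{4} + \left(-4 - n\right)^{2}\right)\right) = \left(A + n\right) \left(- \frac{3}{4} + n - \left(-4 - n\right)^{2}\right)$)
$\frac{1}{- 16 j{\left(-4,0 \left(-2\right) \right)} 20} = \frac{1}{- 16 \left(- \left(0 \left(-2\right)\right)^{3} - 7 \left(0 \left(-2\right)\right)^{2} - -67 - \frac{67 \cdot 0 \left(-2\right)}{4} - - 4 \left(0 \left(-2\right)\right)^{2} - - 28 \cdot 0 \left(-2\right)\right) 20} = \frac{1}{- 16 \left(- 0^{3} - 7 \cdot 0^{2} + 67 - 0 - - 4 \cdot 0^{2} - \left(-28\right) 0\right) 20} = \frac{1}{- 16 \left(\left(-1\right) 0 - 0 + 67 + 0 - \left(-4\right) 0 + 0\right) 20} = \frac{1}{- 16 \left(0 + 0 + 67 + 0 + 0 + 0\right) 20} = \frac{1}{\left(-16\right) 67 \cdot 20} = \frac{1}{\left(-1072\right) 20} = \frac{1}{-21440} = - \frac{1}{21440}$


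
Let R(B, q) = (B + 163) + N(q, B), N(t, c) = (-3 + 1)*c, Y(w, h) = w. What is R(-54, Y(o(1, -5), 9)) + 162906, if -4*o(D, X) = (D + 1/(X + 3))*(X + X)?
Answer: 163123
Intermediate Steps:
o(D, X) = -X*(D + 1/(3 + X))/2 (o(D, X) = -(D + 1/(X + 3))*(X + X)/4 = -(D + 1/(3 + X))*2*X/4 = -X*(D + 1/(3 + X))/2)
N(t, c) = -2*c
R(B, q) = 163 - B (R(B, q) = (B + 163) - 2*B = (163 + B) - 2*B = 163 - B)
R(-54, Y(o(1, -5), 9)) + 162906 = (163 - 1*(-54)) + 162906 = (163 + 54) + 162906 = 217 + 162906 = 163123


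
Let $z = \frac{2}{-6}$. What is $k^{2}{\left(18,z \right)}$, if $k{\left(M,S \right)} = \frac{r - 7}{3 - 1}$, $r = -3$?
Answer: $25$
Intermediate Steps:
$z = - \frac{1}{3}$ ($z = 2 \left(- \frac{1}{6}\right) = - \frac{1}{3} \approx -0.33333$)
$k{\left(M,S \right)} = -5$ ($k{\left(M,S \right)} = \frac{-3 - 7}{3 - 1} = - \frac{10}{2} = \left(-10\right) \frac{1}{2} = -5$)
$k^{2}{\left(18,z \right)} = \left(-5\right)^{2} = 25$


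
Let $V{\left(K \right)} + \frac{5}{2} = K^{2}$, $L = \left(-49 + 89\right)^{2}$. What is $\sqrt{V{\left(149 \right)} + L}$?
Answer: $\frac{\sqrt{95194}}{2} \approx 154.27$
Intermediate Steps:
$L = 1600$ ($L = 40^{2} = 1600$)
$V{\left(K \right)} = - \frac{5}{2} + K^{2}$
$\sqrt{V{\left(149 \right)} + L} = \sqrt{\left(- \frac{5}{2} + 149^{2}\right) + 1600} = \sqrt{\left(- \frac{5}{2} + 22201\right) + 1600} = \sqrt{\frac{44397}{2} + 1600} = \sqrt{\frac{47597}{2}} = \frac{\sqrt{95194}}{2}$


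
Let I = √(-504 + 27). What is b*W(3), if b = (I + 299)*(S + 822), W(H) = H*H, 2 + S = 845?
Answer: 4480515 + 44955*I*√53 ≈ 4.4805e+6 + 3.2728e+5*I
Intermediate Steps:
S = 843 (S = -2 + 845 = 843)
I = 3*I*√53 (I = √(-477) = 3*I*√53 ≈ 21.84*I)
W(H) = H²
b = 497835 + 4995*I*√53 (b = (3*I*√53 + 299)*(843 + 822) = (299 + 3*I*√53)*1665 = 497835 + 4995*I*√53 ≈ 4.9784e+5 + 36364.0*I)
b*W(3) = (497835 + 4995*I*√53)*3² = (497835 + 4995*I*√53)*9 = 4480515 + 44955*I*√53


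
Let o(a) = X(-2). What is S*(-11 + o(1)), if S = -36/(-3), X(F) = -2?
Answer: -156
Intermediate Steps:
o(a) = -2
S = 12 (S = -36*(-1/3) = 12)
S*(-11 + o(1)) = 12*(-11 - 2) = 12*(-13) = -156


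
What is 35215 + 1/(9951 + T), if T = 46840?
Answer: 1999895066/56791 ≈ 35215.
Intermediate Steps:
35215 + 1/(9951 + T) = 35215 + 1/(9951 + 46840) = 35215 + 1/56791 = 1999895066/56791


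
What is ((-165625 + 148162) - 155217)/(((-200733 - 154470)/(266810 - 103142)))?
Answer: 3140243360/39467 ≈ 79566.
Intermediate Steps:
((-165625 + 148162) - 155217)/(((-200733 - 154470)/(266810 - 103142))) = (-17463 - 155217)/((-355203/163668)) = -172680/((-355203*1/163668)) = -172680/(-118401/54556) = -172680*(-54556/118401) = 3140243360/39467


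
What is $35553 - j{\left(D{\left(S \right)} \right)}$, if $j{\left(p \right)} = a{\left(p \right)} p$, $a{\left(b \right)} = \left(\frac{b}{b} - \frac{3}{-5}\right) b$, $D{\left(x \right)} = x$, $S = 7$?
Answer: $\frac{177373}{5} \approx 35475.0$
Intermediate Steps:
$a{\left(b \right)} = \frac{8 b}{5}$ ($a{\left(b \right)} = \left(1 - - \frac{3}{5}\right) b = \left(1 + \frac{3}{5}\right) b = \frac{8 b}{5}$)
$j{\left(p \right)} = \frac{8 p^{2}}{5}$ ($j{\left(p \right)} = \frac{8 p}{5} p = \frac{8 p^{2}}{5}$)
$35553 - j{\left(D{\left(S \right)} \right)} = 35553 - \frac{8 \cdot 7^{2}}{5} = 35553 - \frac{8}{5} \cdot 49 = 35553 - \frac{392}{5} = \frac{177373}{5}$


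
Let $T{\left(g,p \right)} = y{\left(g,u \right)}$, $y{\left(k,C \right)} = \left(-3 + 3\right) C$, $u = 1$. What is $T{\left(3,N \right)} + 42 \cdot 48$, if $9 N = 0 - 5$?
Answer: $2016$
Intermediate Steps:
$N = - \frac{5}{9}$ ($N = \frac{0 - 5}{9} = \frac{1}{9} \left(-5\right) = - \frac{5}{9} \approx -0.55556$)
$y{\left(k,C \right)} = 0$ ($y{\left(k,C \right)} = 0 C = 0$)
$T{\left(g,p \right)} = 0$
$T{\left(3,N \right)} + 42 \cdot 48 = 0 + 42 \cdot 48 = 0 + 2016 = 2016$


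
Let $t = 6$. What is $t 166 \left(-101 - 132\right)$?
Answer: $-232068$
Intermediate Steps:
$t 166 \left(-101 - 132\right) = 6 \cdot 166 \left(-101 - 132\right) = 6 \cdot 166 \left(-233\right) = 6 \left(-38678\right) = -232068$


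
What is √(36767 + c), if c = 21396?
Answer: 7*√1187 ≈ 241.17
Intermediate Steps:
√(36767 + c) = √(36767 + 21396) = √58163 = 7*√1187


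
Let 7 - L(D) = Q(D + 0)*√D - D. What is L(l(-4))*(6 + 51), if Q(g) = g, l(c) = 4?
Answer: 171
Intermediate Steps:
L(D) = 7 + D - D^(3/2) (L(D) = 7 - ((D + 0)*√D - D) = 7 - (D*√D - D) = 7 - (D^(3/2) - D) = 7 + (D - D^(3/2)) = 7 + D - D^(3/2))
L(l(-4))*(6 + 51) = (7 + 4 - 4^(3/2))*(6 + 51) = (7 + 4 - 1*8)*57 = (7 + 4 - 8)*57 = 3*57 = 171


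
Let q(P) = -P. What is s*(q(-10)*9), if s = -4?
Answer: -360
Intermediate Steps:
s*(q(-10)*9) = -4*(-1*(-10))*9 = -40*9 = -4*90 = -360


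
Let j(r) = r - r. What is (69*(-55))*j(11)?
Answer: 0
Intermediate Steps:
j(r) = 0
(69*(-55))*j(11) = (69*(-55))*0 = -3795*0 = 0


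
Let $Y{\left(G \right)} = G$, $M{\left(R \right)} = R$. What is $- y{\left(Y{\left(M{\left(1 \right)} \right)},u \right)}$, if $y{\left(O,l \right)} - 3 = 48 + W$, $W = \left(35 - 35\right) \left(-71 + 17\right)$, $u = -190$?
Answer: $-51$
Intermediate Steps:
$W = 0$ ($W = 0 \left(-54\right) = 0$)
$y{\left(O,l \right)} = 51$ ($y{\left(O,l \right)} = 3 + \left(48 + 0\right) = 3 + 48 = 51$)
$- y{\left(Y{\left(M{\left(1 \right)} \right)},u \right)} = \left(-1\right) 51 = -51$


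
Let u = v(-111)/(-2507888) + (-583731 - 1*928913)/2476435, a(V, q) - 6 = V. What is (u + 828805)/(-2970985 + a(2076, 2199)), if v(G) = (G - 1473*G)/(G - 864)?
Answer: -1608559518137696661/5762104111670390575 ≈ -0.27916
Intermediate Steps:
a(V, q) = 6 + V
v(G) = -1472*G/(-864 + G) (v(G) = (-1472*G)/(-864 + G) = -1472*G/(-864 + G))
u = -1185352103464/1940819256025 (u = -1472*(-111)/(-864 - 111)/(-2507888) + (-583731 - 1*928913)/2476435 = -1472*(-111)/(-975)*(-1/2507888) + (-583731 - 928913)*(1/2476435) = -1472*(-111)*(-1/975)*(-1/2507888) - 1512644*1/2476435 = -54464/325*(-1/2507888) - 1512644/2476435 = 3404/50941475 - 1512644/2476435 = -1185352103464/1940819256025 ≈ -0.61075)
(u + 828805)/(-2970985 + a(2076, 2199)) = (-1185352103464/1940819256025 + 828805)/(-2970985 + (6 + 2076)) = 1608559518137696661/(1940819256025*(-2970985 + 2082)) = (1608559518137696661/1940819256025)/(-2968903) = (1608559518137696661/1940819256025)*(-1/2968903) = -1608559518137696661/5762104111670390575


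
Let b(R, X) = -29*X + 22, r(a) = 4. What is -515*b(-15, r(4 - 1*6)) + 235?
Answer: 48645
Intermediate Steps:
b(R, X) = 22 - 29*X
-515*b(-15, r(4 - 1*6)) + 235 = -515*(22 - 29*4) + 235 = -515*(22 - 116) + 235 = -515*(-94) + 235 = 48410 + 235 = 48645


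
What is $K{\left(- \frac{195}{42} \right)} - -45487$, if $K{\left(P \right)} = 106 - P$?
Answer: $\frac{638367}{14} \approx 45598.0$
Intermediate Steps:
$K{\left(- \frac{195}{42} \right)} - -45487 = \left(106 - - \frac{195}{42}\right) - -45487 = \left(106 - \left(-195\right) \frac{1}{42}\right) + 45487 = \left(106 - - \frac{65}{14}\right) + 45487 = \left(106 + \frac{65}{14}\right) + 45487 = \frac{1549}{14} + 45487 = \frac{638367}{14}$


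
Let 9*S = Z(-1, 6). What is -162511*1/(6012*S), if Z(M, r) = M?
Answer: 162511/668 ≈ 243.28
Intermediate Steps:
S = -1/9 (S = (1/9)*(-1) = -1/9 ≈ -0.11111)
-162511*1/(6012*S) = -162511/(6012*(-1/9)) = -162511/(-668) = -162511*(-1/668) = 162511/668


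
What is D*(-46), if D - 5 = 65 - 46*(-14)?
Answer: -32844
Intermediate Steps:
D = 714 (D = 5 + (65 - 46*(-14)) = 5 + (65 + 644) = 5 + 709 = 714)
D*(-46) = 714*(-46) = -32844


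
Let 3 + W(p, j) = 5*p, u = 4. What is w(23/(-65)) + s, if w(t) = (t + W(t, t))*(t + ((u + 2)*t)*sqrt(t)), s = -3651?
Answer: -15417816/4225 + 45954*I*sqrt(1495)/274625 ≈ -3649.2 + 6.47*I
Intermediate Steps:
W(p, j) = -3 + 5*p
w(t) = (-3 + 6*t)*(t + 6*t**(3/2)) (w(t) = (t + (-3 + 5*t))*(t + ((4 + 2)*t)*sqrt(t)) = (-3 + 6*t)*(t + (6*t)*sqrt(t)) = (-3 + 6*t)*(t + 6*t**(3/2)))
w(23/(-65)) + s = (-18*23*sqrt(23)*(-I*sqrt(65)/4225) - 69/(-65) + 6*(23/(-65))**2 + 36*(23/(-65))**(5/2)) - 3651 = (-18*(-23*I*sqrt(1495)/4225) - 69*(-1)/65 + 6*(23*(-1/65))**2 + 36*(23*(-1/65))**(5/2)) - 3651 = (-(-414)*I*sqrt(1495)/4225 - 3*(-23/65) + 6*(-23/65)**2 + 36*(-23/65)**(5/2)) - 3651 = (-(-414)*I*sqrt(1495)/4225 + 69/65 + 6*(529/4225) + 36*(529*I*sqrt(1495)/274625)) - 3651 = (414*I*sqrt(1495)/4225 + 69/65 + 3174/4225 + 19044*I*sqrt(1495)/274625) - 3651 = (7659/4225 + 45954*I*sqrt(1495)/274625) - 3651 = -15417816/4225 + 45954*I*sqrt(1495)/274625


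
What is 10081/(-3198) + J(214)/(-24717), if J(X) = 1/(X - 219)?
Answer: -415285729/131741610 ≈ -3.1523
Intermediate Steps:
J(X) = 1/(-219 + X)
10081/(-3198) + J(214)/(-24717) = 10081/(-3198) + 1/((-219 + 214)*(-24717)) = 10081*(-1/3198) - 1/24717/(-5) = -10081/3198 - 1/5*(-1/24717) = -10081/3198 + 1/123585 = -415285729/131741610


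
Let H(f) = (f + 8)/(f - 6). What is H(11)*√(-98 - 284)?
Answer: 19*I*√382/5 ≈ 74.27*I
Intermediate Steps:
H(f) = (8 + f)/(-6 + f)
H(11)*√(-98 - 284) = ((8 + 11)/(-6 + 11))*√(-98 - 284) = (19/5)*√(-382) = ((⅕)*19)*(I*√382) = 19*(I*√382)/5 = 19*I*√382/5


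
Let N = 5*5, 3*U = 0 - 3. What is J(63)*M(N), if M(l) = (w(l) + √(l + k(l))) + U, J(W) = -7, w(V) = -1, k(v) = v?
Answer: 14 - 35*√2 ≈ -35.497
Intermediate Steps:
U = -1 (U = (0 - 3)/3 = (⅓)*(-3) = -1)
N = 25
M(l) = -2 + √2*√l (M(l) = (-1 + √(l + l)) - 1 = (-1 + √(2*l)) - 1 = (-1 + √2*√l) - 1 = -2 + √2*√l)
J(63)*M(N) = -7*(-2 + √2*√25) = -7*(-2 + √2*5) = -7*(-2 + 5*√2) = 14 - 35*√2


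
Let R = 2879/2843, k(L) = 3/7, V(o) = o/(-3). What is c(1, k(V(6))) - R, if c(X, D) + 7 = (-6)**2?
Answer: 79568/2843 ≈ 27.987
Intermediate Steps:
V(o) = -o/3 (V(o) = o*(-1/3) = -o/3)
k(L) = 3/7 (k(L) = 3*(1/7) = 3/7)
c(X, D) = 29 (c(X, D) = -7 + (-6)**2 = -7 + 36 = 29)
R = 2879/2843 (R = 2879*(1/2843) = 2879/2843 ≈ 1.0127)
c(1, k(V(6))) - R = 29 - 1*2879/2843 = 29 - 2879/2843 = 79568/2843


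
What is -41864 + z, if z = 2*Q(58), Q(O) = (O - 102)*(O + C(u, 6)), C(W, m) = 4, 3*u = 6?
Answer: -47320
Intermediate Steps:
u = 2 (u = (1/3)*6 = 2)
Q(O) = (-102 + O)*(4 + O) (Q(O) = (O - 102)*(O + 4) = (-102 + O)*(4 + O))
z = -5456 (z = 2*(-408 + 58**2 - 98*58) = 2*(-408 + 3364 - 5684) = 2*(-2728) = -5456)
-41864 + z = -41864 - 5456 = -47320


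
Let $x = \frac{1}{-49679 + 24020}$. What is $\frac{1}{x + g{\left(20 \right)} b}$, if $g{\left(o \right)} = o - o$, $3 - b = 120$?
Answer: $-25659$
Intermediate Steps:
$b = -117$ ($b = 3 - 120 = -117$)
$g{\left(o \right)} = 0$
$x = - \frac{1}{25659}$ ($x = \frac{1}{-25659} = - \frac{1}{25659} \approx -3.8973 \cdot 10^{-5}$)
$\frac{1}{x + g{\left(20 \right)} b} = \frac{1}{- \frac{1}{25659} + 0 \left(-117\right)} = \frac{1}{- \frac{1}{25659} + 0} = \frac{1}{- \frac{1}{25659}} = -25659$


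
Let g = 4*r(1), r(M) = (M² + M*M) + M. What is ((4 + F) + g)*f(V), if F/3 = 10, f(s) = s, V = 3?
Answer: 138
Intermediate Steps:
r(M) = M + 2*M² (r(M) = (M² + M²) + M = 2*M² + M = M + 2*M²)
g = 12 (g = 4*(1*(1 + 2*1)) = 4*(1*(1 + 2)) = 4*(1*3) = 4*3 = 12)
F = 30 (F = 3*10 = 30)
((4 + F) + g)*f(V) = ((4 + 30) + 12)*3 = (34 + 12)*3 = 46*3 = 138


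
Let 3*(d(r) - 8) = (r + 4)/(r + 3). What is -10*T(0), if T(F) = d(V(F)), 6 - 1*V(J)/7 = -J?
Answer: -2252/27 ≈ -83.407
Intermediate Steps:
V(J) = 42 + 7*J (V(J) = 42 - (-7)*J = 42 + 7*J)
d(r) = 8 + (4 + r)/(3*(3 + r)) (d(r) = 8 + ((r + 4)/(r + 3))/3 = 8 + ((4 + r)/(3 + r))/3 = 8 + (4 + r)/(3*(3 + r)))
T(F) = (1126 + 175*F)/(3*(45 + 7*F)) (T(F) = (76 + 25*(42 + 7*F))/(3*(3 + (42 + 7*F))) = (76 + (1050 + 175*F))/(3*(45 + 7*F)) = (1126 + 175*F)/(3*(45 + 7*F)))
-10*T(0) = -10*(1126 + 175*0)/(3*(45 + 7*0)) = -10*(1126 + 0)/(3*(45 + 0)) = -10*1126/(3*45) = -10*1126/135 = -2252/27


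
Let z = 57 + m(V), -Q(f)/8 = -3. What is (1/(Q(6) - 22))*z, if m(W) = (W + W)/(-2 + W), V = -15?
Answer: 999/34 ≈ 29.382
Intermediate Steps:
Q(f) = 24 (Q(f) = -8*(-3) = 24)
m(W) = 2*W/(-2 + W) (m(W) = (2*W)/(-2 + W) = 2*W/(-2 + W))
z = 999/17 (z = 57 + 2*(-15)/(-2 - 15) = 57 + 2*(-15)/(-17) = 57 + 2*(-15)*(-1/17) = 57 + 30/17 = 999/17 ≈ 58.765)
(1/(Q(6) - 22))*z = (1/(24 - 22))*(999/17) = (1/2)*(999/17) = (1*(½))*(999/17) = (½)*(999/17) = 999/34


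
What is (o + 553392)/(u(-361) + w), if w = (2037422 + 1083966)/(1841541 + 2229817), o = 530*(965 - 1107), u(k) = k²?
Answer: 973323271628/265293283653 ≈ 3.6689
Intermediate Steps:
o = -75260 (o = 530*(-142) = -75260)
w = 1560694/2035679 (w = 3121388/4071358 = 3121388*(1/4071358) = 1560694/2035679 ≈ 0.76667)
(o + 553392)/(u(-361) + w) = (-75260 + 553392)/((-361)² + 1560694/2035679) = 478132/(130321 + 1560694/2035679) = 478132/(265293283653/2035679) = 478132*(2035679/265293283653) = 973323271628/265293283653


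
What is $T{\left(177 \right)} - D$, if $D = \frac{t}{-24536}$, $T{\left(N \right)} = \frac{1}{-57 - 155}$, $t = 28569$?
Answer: $\frac{1508023}{1300408} \approx 1.1597$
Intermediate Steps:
$T{\left(N \right)} = - \frac{1}{212}$ ($T{\left(N \right)} = \frac{1}{-212} = - \frac{1}{212}$)
$D = - \frac{28569}{24536}$ ($D = \frac{28569}{-24536} = 28569 \left(- \frac{1}{24536}\right) = - \frac{28569}{24536} \approx -1.1644$)
$T{\left(177 \right)} - D = - \frac{1}{212} - - \frac{28569}{24536} = - \frac{1}{212} + \frac{28569}{24536} = \frac{1508023}{1300408}$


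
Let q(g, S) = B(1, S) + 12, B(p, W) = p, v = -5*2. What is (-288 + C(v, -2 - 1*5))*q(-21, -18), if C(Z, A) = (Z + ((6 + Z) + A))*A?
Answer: -1833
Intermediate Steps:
v = -10
q(g, S) = 13 (q(g, S) = 1 + 12 = 13)
C(Z, A) = A*(6 + A + 2*Z) (C(Z, A) = (Z + (6 + A + Z))*A = (6 + A + 2*Z)*A = A*(6 + A + 2*Z))
(-288 + C(v, -2 - 1*5))*q(-21, -18) = (-288 + (-2 - 1*5)*(6 + (-2 - 1*5) + 2*(-10)))*13 = (-288 + (-2 - 5)*(6 + (-2 - 5) - 20))*13 = (-288 - 7*(6 - 7 - 20))*13 = (-288 - 7*(-21))*13 = (-288 + 147)*13 = -141*13 = -1833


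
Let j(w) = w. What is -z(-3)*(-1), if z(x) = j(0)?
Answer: 0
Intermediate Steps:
z(x) = 0
-z(-3)*(-1) = -1*0*(-1) = 0*(-1) = 0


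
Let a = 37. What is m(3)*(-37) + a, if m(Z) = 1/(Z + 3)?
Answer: 185/6 ≈ 30.833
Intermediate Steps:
m(Z) = 1/(3 + Z)
m(3)*(-37) + a = -37/(3 + 3) + 37 = -37/6 + 37 = 185/6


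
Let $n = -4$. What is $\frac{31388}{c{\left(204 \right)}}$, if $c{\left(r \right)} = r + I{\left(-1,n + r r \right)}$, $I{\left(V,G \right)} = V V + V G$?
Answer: $- \frac{31388}{41407} \approx -0.75804$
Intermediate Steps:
$I{\left(V,G \right)} = V^{2} + G V$
$c{\left(r \right)} = 5 + r - r^{2}$ ($c{\left(r \right)} = r - \left(\left(-4 + r r\right) - 1\right) = r - \left(\left(-4 + r^{2}\right) - 1\right) = r - \left(-5 + r^{2}\right) = 5 + r - r^{2}$)
$\frac{31388}{c{\left(204 \right)}} = \frac{31388}{5 + 204 - 204^{2}} = \frac{31388}{5 + 204 - 41616} = \frac{31388}{-41407} = 31388 \left(- \frac{1}{41407}\right) = - \frac{31388}{41407}$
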